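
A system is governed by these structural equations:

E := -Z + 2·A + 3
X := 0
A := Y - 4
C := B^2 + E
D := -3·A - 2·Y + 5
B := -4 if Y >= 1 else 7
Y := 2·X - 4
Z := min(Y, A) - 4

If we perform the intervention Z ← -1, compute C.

37

The intervention breaks the incoming arrows to Z: Z := min(Y, A) - 4 no longer applies, and Z = -1.
Y = 2·X - 4  [with X=0]  = -4
A = Y - 4  [with Y=-4]  = -8
B = -4 if Y >= 1 else 7  [with Y=-4]  = 7
E = -Z + 2·A + 3  [with Z=-1, A=-8]  = -12
C = B^2 + E  [with B=7, E=-12]  = 37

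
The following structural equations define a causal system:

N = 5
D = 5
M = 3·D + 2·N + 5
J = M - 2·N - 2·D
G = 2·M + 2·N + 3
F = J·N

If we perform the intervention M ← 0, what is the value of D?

5

Under do(M=0), the mechanism M = 3·D + 2·N + 5 is discarded; M is fixed at 0.
Since D is not a descendant of the intervened variable, it is unaffected.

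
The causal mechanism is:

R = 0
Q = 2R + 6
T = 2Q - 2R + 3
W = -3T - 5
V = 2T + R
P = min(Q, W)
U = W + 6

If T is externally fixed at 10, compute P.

-35

The intervention breaks the incoming arrows to T: T = 2Q - 2R + 3 no longer applies, and T = 10.
Q = 2R + 6  [with R=0]  = 6
W = -3T - 5  [with T=10]  = -35
P = min(Q, W)  [with Q=6, W=-35]  = -35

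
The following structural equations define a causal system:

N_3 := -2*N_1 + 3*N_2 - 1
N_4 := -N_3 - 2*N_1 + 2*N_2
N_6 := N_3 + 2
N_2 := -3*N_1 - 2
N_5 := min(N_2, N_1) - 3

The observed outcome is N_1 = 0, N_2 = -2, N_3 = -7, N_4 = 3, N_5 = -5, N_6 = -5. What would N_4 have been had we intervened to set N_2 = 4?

-3

Under do(N_2=4), the mechanism N_2 := -3*N_1 - 2 is discarded; N_2 is fixed at 4.
N_3 = -2*N_1 + 3*N_2 - 1  [with N_1=0, N_2=4]  = 11
N_4 = -N_3 - 2*N_1 + 2*N_2  [with N_3=11, N_1=0, N_2=4]  = -3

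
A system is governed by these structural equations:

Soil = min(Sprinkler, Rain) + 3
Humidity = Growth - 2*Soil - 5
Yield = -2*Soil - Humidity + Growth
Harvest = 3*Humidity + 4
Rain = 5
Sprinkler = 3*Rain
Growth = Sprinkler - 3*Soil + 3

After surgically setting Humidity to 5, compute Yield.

-27

The intervention breaks the incoming arrows to Humidity: Humidity = Growth - 2*Soil - 5 no longer applies, and Humidity = 5.
Sprinkler = 3*Rain  [with Rain=5]  = 15
Soil = min(Sprinkler, Rain) + 3  [with Sprinkler=15, Rain=5]  = 8
Growth = Sprinkler - 3*Soil + 3  [with Sprinkler=15, Soil=8]  = -6
Yield = -2*Soil - Humidity + Growth  [with Soil=8, Humidity=5, Growth=-6]  = -27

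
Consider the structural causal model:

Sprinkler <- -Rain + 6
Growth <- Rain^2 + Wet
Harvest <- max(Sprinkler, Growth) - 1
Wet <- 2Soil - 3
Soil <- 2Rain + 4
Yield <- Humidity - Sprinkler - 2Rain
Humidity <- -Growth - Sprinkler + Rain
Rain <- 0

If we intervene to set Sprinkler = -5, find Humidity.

0

Under do(Sprinkler=-5), the mechanism Sprinkler <- -Rain + 6 is discarded; Sprinkler is fixed at -5.
Soil = 2Rain + 4  [with Rain=0]  = 4
Wet = 2Soil - 3  [with Soil=4]  = 5
Growth = Rain^2 + Wet  [with Rain=0, Wet=5]  = 5
Humidity = -Growth - Sprinkler + Rain  [with Growth=5, Sprinkler=-5, Rain=0]  = 0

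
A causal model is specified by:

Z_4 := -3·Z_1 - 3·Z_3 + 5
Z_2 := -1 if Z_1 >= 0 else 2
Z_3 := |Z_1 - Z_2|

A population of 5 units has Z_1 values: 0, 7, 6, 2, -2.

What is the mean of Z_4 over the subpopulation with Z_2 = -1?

E[Z_4|Z_2=-1] averages over only the 4 units with Z_2=-1 (Z_1 = 0, 7, 6, 2): Z_4 = 2, -40, -34, -10, mean -20.5.

-20.5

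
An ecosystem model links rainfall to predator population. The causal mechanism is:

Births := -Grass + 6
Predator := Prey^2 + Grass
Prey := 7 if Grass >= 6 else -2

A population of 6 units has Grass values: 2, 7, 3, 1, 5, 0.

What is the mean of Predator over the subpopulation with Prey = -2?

6.2

E[Predator|Prey=-2] averages over only the 5 units with Prey=-2 (Grass = 2, 3, 1, 5, 0): Predator = 6, 7, 5, 9, 4, mean 6.2.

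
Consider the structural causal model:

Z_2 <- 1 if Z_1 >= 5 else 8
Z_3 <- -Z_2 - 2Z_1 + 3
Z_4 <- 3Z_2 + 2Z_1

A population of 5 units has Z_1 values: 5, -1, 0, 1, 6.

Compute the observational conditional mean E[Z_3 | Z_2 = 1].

E[Z_3|Z_2=1] averages over only the 2 units with Z_2=1 (Z_1 = 5, 6): Z_3 = -8, -10, mean -9.

-9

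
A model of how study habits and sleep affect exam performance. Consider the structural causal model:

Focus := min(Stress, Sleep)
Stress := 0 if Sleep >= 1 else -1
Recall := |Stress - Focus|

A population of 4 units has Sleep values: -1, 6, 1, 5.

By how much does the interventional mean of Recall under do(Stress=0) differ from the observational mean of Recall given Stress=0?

Under do(Stress=0), Stress's equation is replaced by Stress=0 for every unit. Per-unit Recall: 1, 0, 0, 0. Mean = 0.25.
Observing Stress=0 restricts to units where Stress's equation naturally yields 0: Sleep ∈ {6, 1, 5}. In that subpopulation Recall = 0, 0, 0, mean 0.
Difference = 0.25 − 0 = 0.25.

0.25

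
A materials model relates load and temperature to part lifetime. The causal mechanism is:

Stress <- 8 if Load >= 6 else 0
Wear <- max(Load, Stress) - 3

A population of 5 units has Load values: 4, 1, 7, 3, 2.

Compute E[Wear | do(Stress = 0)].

0.4

do(Stress=0) breaks Stress's dependence on Load. With Stress=0 fixed, Wear across the units is 1, -2, 4, 0, -1, mean 0.4.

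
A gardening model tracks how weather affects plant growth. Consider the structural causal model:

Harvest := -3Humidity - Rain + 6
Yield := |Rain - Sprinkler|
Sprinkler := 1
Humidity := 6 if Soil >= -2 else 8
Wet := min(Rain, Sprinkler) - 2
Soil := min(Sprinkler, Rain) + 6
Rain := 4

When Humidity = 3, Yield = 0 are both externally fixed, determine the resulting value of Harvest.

-7

Under do(Humidity = 3, Yield = 0), each intervened variable's structural equation is replaced by its fixed value.
Harvest = -3Humidity - Rain + 6  [with Humidity=3, Rain=4]  = -7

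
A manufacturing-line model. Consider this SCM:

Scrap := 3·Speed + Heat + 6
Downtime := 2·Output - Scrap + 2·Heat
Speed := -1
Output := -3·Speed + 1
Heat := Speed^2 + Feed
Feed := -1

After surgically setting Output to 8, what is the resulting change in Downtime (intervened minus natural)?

8

The intervention breaks the incoming arrows to Output: Output := -3·Speed + 1 no longer applies, and Output = 8.
Heat = Speed^2 + Feed  [with Speed=-1, Feed=-1]  = 0
Scrap = 3·Speed + Heat + 6  [with Speed=-1, Heat=0]  = 3
Downtime = 2·Output - Scrap + 2·Heat  [with Output=8, Scrap=3, Heat=0]  = 13
Without intervention: Heat = Speed^2 + Feed  [with Speed=-1, Feed=-1]  = 0; Scrap = 3·Speed + Heat + 6  [with Speed=-1, Heat=0]  = 3; Output = -3·Speed + 1  [with Speed=-1]  = 4; Downtime = 2·Output - Scrap + 2·Heat  [with Output=4, Scrap=3, Heat=0]  = 5.
Change = 13 − 5 = 8.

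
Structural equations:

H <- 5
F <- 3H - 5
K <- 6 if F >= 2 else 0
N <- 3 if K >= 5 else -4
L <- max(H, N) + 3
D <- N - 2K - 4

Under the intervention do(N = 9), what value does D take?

-7

Under do(N=9), the mechanism N <- 3 if K >= 5 else -4 is discarded; N is fixed at 9.
F = 3H - 5  [with H=5]  = 10
K = 6 if F >= 2 else 0  [with F=10]  = 6
D = N - 2K - 4  [with N=9, K=6]  = -7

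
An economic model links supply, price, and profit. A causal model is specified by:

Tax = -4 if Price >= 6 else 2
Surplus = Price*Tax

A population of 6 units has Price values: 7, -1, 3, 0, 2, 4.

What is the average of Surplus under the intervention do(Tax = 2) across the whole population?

The intervention sets Tax=2 in all 6 units regardless of Price. Recomputing Surplus per unit gives 14, -2, 6, 0, 4, 8; average 5.

5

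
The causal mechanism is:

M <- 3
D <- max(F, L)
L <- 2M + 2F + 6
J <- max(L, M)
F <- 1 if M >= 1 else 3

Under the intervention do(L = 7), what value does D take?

7

do(L=7) replaces the equation L <- 2M + 2F + 6 with the constant L = 7.
F = 1 if M >= 1 else 3  [with M=3]  = 1
D = max(F, L)  [with F=1, L=7]  = 7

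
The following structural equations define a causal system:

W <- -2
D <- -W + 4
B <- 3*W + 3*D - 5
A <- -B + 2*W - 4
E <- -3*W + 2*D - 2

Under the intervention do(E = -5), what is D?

Under do(E=-5), the mechanism E <- -3*W + 2*D - 2 is discarded; E is fixed at -5.
No directed path runs from E to D, so D keeps its natural value.
D = -W + 4  [with W=-2]  = 6

6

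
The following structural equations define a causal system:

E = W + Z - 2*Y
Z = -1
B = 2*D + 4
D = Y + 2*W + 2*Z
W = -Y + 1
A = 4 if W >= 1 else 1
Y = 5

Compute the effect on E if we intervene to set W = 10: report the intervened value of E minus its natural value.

14

The intervention breaks the incoming arrows to W: W = -Y + 1 no longer applies, and W = 10.
E = W + Z - 2*Y  [with W=10, Z=-1, Y=5]  = -1
Without intervention: W = -Y + 1  [with Y=5]  = -4; E = W + Z - 2*Y  [with W=-4, Z=-1, Y=5]  = -15.
Change = -1 − (-15) = 14.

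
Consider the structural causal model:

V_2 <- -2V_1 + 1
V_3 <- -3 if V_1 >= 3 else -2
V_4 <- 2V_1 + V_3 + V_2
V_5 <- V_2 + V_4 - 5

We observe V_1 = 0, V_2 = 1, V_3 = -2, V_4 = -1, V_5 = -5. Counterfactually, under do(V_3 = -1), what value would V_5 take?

-4

do(V_3=-1) replaces the equation V_3 <- -3 if V_1 >= 3 else -2 with the constant V_3 = -1.
V_2 = -2V_1 + 1  [with V_1=0]  = 1
V_4 = 2V_1 + V_3 + V_2  [with V_1=0, V_3=-1, V_2=1]  = 0
V_5 = V_2 + V_4 - 5  [with V_2=1, V_4=0]  = -4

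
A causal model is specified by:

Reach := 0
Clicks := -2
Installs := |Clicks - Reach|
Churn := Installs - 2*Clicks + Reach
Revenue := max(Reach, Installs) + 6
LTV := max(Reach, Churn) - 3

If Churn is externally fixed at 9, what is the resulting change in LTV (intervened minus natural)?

3

Under do(Churn=9), the mechanism Churn := Installs - 2*Clicks + Reach is discarded; Churn is fixed at 9.
LTV = max(Reach, Churn) - 3  [with Reach=0, Churn=9]  = 6
Without intervention: Installs = |Clicks - Reach|  [with Clicks=-2, Reach=0]  = 2; Churn = Installs - 2*Clicks + Reach  [with Installs=2, Clicks=-2, Reach=0]  = 6; LTV = max(Reach, Churn) - 3  [with Reach=0, Churn=6]  = 3.
Change = 6 − 3 = 3.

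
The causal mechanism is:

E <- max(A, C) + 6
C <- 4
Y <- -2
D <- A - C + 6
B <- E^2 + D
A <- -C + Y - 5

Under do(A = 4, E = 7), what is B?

Setting A = 4, E = 7 by intervention discards those variables' equations.
D = A - C + 6  [with A=4, C=4]  = 6
B = E^2 + D  [with E=7, D=6]  = 55

55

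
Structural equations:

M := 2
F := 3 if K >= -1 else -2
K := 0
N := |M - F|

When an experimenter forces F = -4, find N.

6

The intervention breaks the incoming arrows to F: F := 3 if K >= -1 else -2 no longer applies, and F = -4.
N = |M - F|  [with M=2, F=-4]  = 6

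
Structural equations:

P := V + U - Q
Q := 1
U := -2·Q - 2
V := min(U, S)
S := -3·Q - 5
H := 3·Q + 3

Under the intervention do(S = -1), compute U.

-4

The intervention breaks the incoming arrows to S: S := -3·Q - 5 no longer applies, and S = -1.
Since U is not a descendant of the intervened variable, it is unaffected.
U = -2·Q - 2  [with Q=1]  = -4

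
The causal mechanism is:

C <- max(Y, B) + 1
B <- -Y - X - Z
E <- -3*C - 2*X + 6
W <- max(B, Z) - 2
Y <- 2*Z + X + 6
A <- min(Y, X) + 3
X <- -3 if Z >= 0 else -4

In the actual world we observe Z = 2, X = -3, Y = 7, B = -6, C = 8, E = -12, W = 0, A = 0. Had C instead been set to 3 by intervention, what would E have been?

The intervention breaks the incoming arrows to C: C <- max(Y, B) + 1 no longer applies, and C = 3.
X = -3 if Z >= 0 else -4  [with Z=2]  = -3
E = -3*C - 2*X + 6  [with C=3, X=-3]  = 3

3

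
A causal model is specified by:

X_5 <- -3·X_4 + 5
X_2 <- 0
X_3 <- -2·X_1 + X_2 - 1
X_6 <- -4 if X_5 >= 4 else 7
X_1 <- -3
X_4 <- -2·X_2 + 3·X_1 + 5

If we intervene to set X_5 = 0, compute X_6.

7

The intervention breaks the incoming arrows to X_5: X_5 <- -3·X_4 + 5 no longer applies, and X_5 = 0.
X_6 = -4 if X_5 >= 4 else 7  [with X_5=0]  = 7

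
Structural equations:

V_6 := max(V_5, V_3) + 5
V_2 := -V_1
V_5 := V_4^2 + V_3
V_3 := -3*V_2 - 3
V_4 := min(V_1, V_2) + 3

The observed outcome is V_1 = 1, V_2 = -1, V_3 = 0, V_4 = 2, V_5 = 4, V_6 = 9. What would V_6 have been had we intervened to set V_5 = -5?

5

The intervention breaks the incoming arrows to V_5: V_5 := V_4^2 + V_3 no longer applies, and V_5 = -5.
V_2 = -V_1  [with V_1=1]  = -1
V_3 = -3*V_2 - 3  [with V_2=-1]  = 0
V_6 = max(V_5, V_3) + 5  [with V_5=-5, V_3=0]  = 5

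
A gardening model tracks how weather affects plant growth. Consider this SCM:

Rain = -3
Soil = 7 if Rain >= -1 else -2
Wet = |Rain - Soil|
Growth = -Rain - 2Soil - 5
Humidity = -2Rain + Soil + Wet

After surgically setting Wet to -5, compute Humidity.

-1

do(Wet=-5) replaces the equation Wet = |Rain - Soil| with the constant Wet = -5.
Soil = 7 if Rain >= -1 else -2  [with Rain=-3]  = -2
Humidity = -2Rain + Soil + Wet  [with Rain=-3, Soil=-2, Wet=-5]  = -1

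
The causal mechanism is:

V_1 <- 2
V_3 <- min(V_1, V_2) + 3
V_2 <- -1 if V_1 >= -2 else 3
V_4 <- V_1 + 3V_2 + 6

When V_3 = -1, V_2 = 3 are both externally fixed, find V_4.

17

The joint intervention fixes V_3 = -1, V_2 = 3, removing each variable's own equation.
V_4 = V_1 + 3V_2 + 6  [with V_1=2, V_2=3]  = 17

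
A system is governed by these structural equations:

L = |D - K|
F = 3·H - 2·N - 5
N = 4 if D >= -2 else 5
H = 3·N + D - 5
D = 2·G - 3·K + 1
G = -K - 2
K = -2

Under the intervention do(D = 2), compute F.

14

The intervention breaks the incoming arrows to D: D = 2·G - 3·K + 1 no longer applies, and D = 2.
N = 4 if D >= -2 else 5  [with D=2]  = 4
H = 3·N + D - 5  [with N=4, D=2]  = 9
F = 3·H - 2·N - 5  [with H=9, N=4]  = 14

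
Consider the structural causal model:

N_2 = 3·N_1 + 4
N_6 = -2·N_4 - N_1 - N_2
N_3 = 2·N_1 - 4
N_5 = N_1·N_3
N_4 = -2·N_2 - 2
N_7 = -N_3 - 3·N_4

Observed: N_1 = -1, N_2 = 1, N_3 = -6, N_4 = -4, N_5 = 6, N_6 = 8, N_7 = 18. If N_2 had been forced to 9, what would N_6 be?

Under do(N_2=9), the mechanism N_2 = 3·N_1 + 4 is discarded; N_2 is fixed at 9.
N_4 = -2·N_2 - 2  [with N_2=9]  = -20
N_6 = -2·N_4 - N_1 - N_2  [with N_4=-20, N_1=-1, N_2=9]  = 32

32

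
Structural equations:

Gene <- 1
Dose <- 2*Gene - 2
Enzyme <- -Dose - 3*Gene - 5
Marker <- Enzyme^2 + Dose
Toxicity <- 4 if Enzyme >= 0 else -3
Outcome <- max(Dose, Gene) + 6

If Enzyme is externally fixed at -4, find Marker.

16

The intervention breaks the incoming arrows to Enzyme: Enzyme <- -Dose - 3*Gene - 5 no longer applies, and Enzyme = -4.
Dose = 2*Gene - 2  [with Gene=1]  = 0
Marker = Enzyme^2 + Dose  [with Enzyme=-4, Dose=0]  = 16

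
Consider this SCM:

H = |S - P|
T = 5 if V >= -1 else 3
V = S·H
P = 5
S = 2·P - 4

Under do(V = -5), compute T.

Intervening sets V = -5 and removes its equation (V = S·H).
T = 5 if V >= -1 else 3  [with V=-5]  = 3

3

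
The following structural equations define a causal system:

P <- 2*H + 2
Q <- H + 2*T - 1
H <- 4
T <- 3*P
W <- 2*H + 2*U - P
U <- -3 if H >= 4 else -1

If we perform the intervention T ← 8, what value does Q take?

19

The intervention breaks the incoming arrows to T: T <- 3*P no longer applies, and T = 8.
Q = H + 2*T - 1  [with H=4, T=8]  = 19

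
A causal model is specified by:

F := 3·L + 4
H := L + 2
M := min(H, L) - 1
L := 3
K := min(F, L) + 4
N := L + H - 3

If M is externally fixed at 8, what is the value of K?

do(M=8) replaces the equation M := min(H, L) - 1 with the constant M = 8.
K is not downstream of the intervention, so its value is determined by the original equations.
F = 3·L + 4  [with L=3]  = 13
K = min(F, L) + 4  [with F=13, L=3]  = 7

7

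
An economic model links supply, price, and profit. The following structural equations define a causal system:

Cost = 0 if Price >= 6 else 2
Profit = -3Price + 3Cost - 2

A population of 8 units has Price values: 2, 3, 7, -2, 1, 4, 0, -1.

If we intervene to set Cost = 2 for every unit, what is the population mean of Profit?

Every unit gets Cost=2 under the intervention. Profit values become -2, -5, -17, 10, 1, -8, 4, 7; E[Profit|do(Cost=2)] = -1.25.

-1.25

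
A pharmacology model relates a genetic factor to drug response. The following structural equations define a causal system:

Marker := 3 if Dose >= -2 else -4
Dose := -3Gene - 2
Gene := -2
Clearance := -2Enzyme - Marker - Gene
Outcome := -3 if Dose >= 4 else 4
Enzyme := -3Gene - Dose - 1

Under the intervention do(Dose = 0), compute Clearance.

do(Dose=0) replaces the equation Dose := -3Gene - 2 with the constant Dose = 0.
Enzyme = -3Gene - Dose - 1  [with Gene=-2, Dose=0]  = 5
Marker = 3 if Dose >= -2 else -4  [with Dose=0]  = 3
Clearance = -2Enzyme - Marker - Gene  [with Enzyme=5, Marker=3, Gene=-2]  = -11

-11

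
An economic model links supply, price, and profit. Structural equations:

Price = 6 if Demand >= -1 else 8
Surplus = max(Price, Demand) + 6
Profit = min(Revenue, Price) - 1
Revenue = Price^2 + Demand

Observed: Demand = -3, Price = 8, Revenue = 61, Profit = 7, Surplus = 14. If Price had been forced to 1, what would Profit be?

Under do(Price=1), the mechanism Price = 6 if Demand >= -1 else 8 is discarded; Price is fixed at 1.
Revenue = Price^2 + Demand  [with Price=1, Demand=-3]  = -2
Profit = min(Revenue, Price) - 1  [with Revenue=-2, Price=1]  = -3

-3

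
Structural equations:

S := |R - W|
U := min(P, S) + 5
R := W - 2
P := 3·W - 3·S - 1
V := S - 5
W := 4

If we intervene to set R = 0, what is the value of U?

Under do(R=0), the mechanism R := W - 2 is discarded; R is fixed at 0.
S = |R - W|  [with R=0, W=4]  = 4
P = 3·W - 3·S - 1  [with W=4, S=4]  = -1
U = min(P, S) + 5  [with P=-1, S=4]  = 4

4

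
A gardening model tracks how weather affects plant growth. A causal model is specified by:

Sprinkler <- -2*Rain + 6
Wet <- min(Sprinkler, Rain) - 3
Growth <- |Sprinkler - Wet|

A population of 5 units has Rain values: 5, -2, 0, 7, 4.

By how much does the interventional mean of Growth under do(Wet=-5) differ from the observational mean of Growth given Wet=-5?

-2.4

Under do(Wet=-5), Wet's equation is replaced by Wet=-5 for every unit. Per-unit Growth: 1, 15, 11, 3, 3. Mean = 6.6.
Conditioning on Wet=-5 selects the 2 unit(s) with Rain ∈ {-2, 4}. Their Growth values: 15, 3. Mean = 9.
Difference = 6.6 − 9 = -2.4.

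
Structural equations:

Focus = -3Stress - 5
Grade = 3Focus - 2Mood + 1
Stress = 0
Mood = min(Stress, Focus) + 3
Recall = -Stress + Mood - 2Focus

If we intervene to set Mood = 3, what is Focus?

-5

Under do(Mood=3), the mechanism Mood = min(Stress, Focus) + 3 is discarded; Mood is fixed at 3.
Since Focus is not a descendant of the intervened variable, it is unaffected.
Focus = -3Stress - 5  [with Stress=0]  = -5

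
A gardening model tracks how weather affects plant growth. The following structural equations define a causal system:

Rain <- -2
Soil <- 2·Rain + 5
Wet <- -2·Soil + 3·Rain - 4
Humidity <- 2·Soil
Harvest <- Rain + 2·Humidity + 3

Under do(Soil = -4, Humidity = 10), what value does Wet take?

-2

The joint intervention fixes Soil = -4, Humidity = 10, removing each variable's own equation.
Wet = -2·Soil + 3·Rain - 4  [with Soil=-4, Rain=-2]  = -2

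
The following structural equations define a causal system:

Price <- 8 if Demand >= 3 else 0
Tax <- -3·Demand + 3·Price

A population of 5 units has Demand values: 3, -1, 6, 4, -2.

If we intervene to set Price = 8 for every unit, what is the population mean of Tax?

18

Every unit gets Price=8 under the intervention. Tax values become 15, 27, 6, 12, 30; E[Tax|do(Price=8)] = 18.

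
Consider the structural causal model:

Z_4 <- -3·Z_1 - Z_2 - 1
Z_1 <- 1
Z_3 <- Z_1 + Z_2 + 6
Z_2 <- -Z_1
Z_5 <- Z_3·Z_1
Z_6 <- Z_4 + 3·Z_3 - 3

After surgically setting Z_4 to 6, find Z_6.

21

Under do(Z_4=6), the mechanism Z_4 <- -3·Z_1 - Z_2 - 1 is discarded; Z_4 is fixed at 6.
Z_2 = -Z_1  [with Z_1=1]  = -1
Z_3 = Z_1 + Z_2 + 6  [with Z_1=1, Z_2=-1]  = 6
Z_6 = Z_4 + 3·Z_3 - 3  [with Z_4=6, Z_3=6]  = 21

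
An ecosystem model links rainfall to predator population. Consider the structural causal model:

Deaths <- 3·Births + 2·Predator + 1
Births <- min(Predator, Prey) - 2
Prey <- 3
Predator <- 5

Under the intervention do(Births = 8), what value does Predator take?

5

Under do(Births=8), the mechanism Births <- min(Predator, Prey) - 2 is discarded; Births is fixed at 8.
Since Predator is not a descendant of the intervened variable, it is unaffected.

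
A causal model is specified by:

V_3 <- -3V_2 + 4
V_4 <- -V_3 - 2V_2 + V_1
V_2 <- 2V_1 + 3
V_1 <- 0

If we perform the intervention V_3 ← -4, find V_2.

3

Under do(V_3=-4), the mechanism V_3 <- -3V_2 + 4 is discarded; V_3 is fixed at -4.
Since V_2 is not a descendant of the intervened variable, it is unaffected.
V_2 = 2V_1 + 3  [with V_1=0]  = 3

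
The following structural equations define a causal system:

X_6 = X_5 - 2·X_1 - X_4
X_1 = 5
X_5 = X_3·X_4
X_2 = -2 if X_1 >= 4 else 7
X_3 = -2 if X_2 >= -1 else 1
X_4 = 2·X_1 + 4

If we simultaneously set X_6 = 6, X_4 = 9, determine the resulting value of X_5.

Setting X_6 = 6, X_4 = 9 by intervention discards those variables' equations.
X_2 = -2 if X_1 >= 4 else 7  [with X_1=5]  = -2
X_3 = -2 if X_2 >= -1 else 1  [with X_2=-2]  = 1
X_5 = X_3·X_4  [with X_3=1, X_4=9]  = 9

9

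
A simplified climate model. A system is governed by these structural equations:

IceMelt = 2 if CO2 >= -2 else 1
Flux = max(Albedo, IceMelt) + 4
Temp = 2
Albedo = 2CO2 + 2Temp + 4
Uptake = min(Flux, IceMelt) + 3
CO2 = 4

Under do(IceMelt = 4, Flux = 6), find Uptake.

Setting IceMelt = 4, Flux = 6 by intervention discards those variables' equations.
Uptake = min(Flux, IceMelt) + 3  [with Flux=6, IceMelt=4]  = 7

7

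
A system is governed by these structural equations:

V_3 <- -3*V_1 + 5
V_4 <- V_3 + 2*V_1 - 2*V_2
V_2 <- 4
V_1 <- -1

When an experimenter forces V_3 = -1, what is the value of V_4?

The intervention breaks the incoming arrows to V_3: V_3 <- -3*V_1 + 5 no longer applies, and V_3 = -1.
V_4 = V_3 + 2*V_1 - 2*V_2  [with V_3=-1, V_1=-1, V_2=4]  = -11

-11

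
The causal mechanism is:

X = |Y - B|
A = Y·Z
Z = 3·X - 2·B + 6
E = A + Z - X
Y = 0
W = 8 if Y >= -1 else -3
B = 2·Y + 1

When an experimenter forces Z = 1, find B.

1

do(Z=1) replaces the equation Z = 3·X - 2·B + 6 with the constant Z = 1.
B is not downstream of the intervention, so its value is determined by the original equations.
B = 2·Y + 1  [with Y=0]  = 1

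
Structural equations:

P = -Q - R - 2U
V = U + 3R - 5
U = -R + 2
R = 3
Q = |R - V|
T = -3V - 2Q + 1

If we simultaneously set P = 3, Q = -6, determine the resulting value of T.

Setting P = 3, Q = -6 by intervention discards those variables' equations.
U = -R + 2  [with R=3]  = -1
V = U + 3R - 5  [with U=-1, R=3]  = 3
T = -3V - 2Q + 1  [with V=3, Q=-6]  = 4

4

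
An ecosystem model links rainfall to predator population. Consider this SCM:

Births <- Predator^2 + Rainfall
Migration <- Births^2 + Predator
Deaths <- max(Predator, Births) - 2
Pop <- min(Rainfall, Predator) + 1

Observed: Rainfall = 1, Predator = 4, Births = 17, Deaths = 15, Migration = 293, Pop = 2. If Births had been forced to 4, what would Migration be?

do(Births=4) replaces the equation Births <- Predator^2 + Rainfall with the constant Births = 4.
Migration = Births^2 + Predator  [with Births=4, Predator=4]  = 20

20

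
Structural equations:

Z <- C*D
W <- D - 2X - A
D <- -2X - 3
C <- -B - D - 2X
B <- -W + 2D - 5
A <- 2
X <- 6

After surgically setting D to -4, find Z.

52

The intervention breaks the incoming arrows to D: D <- -2X - 3 no longer applies, and D = -4.
W = D - 2X - A  [with D=-4, X=6, A=2]  = -18
B = -W + 2D - 5  [with W=-18, D=-4]  = 5
C = -B - D - 2X  [with B=5, D=-4, X=6]  = -13
Z = C*D  [with C=-13, D=-4]  = 52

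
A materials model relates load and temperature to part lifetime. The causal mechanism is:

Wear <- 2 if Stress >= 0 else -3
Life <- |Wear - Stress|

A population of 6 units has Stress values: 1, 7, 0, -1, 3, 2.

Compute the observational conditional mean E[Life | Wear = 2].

Observing Wear=2 restricts to units where Wear's equation naturally yields 2: Stress ∈ {1, 7, 0, 3, 2}. In that subpopulation Life = 1, 5, 2, 1, 0, mean 1.8.

1.8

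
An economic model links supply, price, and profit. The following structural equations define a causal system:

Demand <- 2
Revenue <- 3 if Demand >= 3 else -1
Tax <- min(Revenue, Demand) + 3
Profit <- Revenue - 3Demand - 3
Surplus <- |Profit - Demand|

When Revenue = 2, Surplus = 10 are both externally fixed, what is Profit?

The joint intervention fixes Revenue = 2, Surplus = 10, removing each variable's own equation.
Profit = Revenue - 3Demand - 3  [with Revenue=2, Demand=2]  = -7

-7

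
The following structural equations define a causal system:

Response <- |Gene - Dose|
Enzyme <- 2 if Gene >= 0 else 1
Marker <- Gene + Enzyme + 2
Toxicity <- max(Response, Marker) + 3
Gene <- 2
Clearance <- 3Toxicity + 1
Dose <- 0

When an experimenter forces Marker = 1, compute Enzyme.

2

Under do(Marker=1), the mechanism Marker <- Gene + Enzyme + 2 is discarded; Marker is fixed at 1.
Since Enzyme is not a descendant of the intervened variable, it is unaffected.
Enzyme = 2 if Gene >= 0 else 1  [with Gene=2]  = 2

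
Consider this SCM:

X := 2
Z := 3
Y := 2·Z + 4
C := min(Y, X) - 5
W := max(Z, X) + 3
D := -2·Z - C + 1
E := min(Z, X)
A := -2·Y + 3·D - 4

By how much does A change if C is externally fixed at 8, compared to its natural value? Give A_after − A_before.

do(C=8) replaces the equation C := min(Y, X) - 5 with the constant C = 8.
Y = 2·Z + 4  [with Z=3]  = 10
D = -2·Z - C + 1  [with Z=3, C=8]  = -13
A = -2·Y + 3·D - 4  [with Y=10, D=-13]  = -63
Without intervention: Y = 2·Z + 4  [with Z=3]  = 10; C = min(Y, X) - 5  [with Y=10, X=2]  = -3; D = -2·Z - C + 1  [with Z=3, C=-3]  = -2; A = -2·Y + 3·D - 4  [with Y=10, D=-2]  = -30.
Change = -63 − (-30) = -33.

-33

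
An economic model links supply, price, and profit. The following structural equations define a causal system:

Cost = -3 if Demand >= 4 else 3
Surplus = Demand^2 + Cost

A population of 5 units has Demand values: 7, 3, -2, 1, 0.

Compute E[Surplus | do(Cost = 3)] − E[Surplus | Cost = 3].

Every unit gets Cost=3 under the intervention. Surplus values become 52, 12, 7, 4, 3; E[Surplus|do(Cost=3)] = 15.6.
E[Surplus|Cost=3] averages over only the 4 units with Cost=3 (Demand = 3, -2, 1, 0): Surplus = 12, 7, 4, 3, mean 6.5.
Difference = 15.6 − 6.5 = 9.1.

9.1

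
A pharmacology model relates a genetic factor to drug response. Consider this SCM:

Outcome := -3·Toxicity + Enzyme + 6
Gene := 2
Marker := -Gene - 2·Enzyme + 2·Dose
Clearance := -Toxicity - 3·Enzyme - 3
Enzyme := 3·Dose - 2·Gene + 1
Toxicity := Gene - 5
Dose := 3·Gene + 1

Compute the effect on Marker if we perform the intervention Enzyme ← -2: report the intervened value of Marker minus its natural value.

The intervention breaks the incoming arrows to Enzyme: Enzyme := 3·Dose - 2·Gene + 1 no longer applies, and Enzyme = -2.
Dose = 3·Gene + 1  [with Gene=2]  = 7
Marker = -Gene - 2·Enzyme + 2·Dose  [with Gene=2, Enzyme=-2, Dose=7]  = 16
Without intervention: Dose = 3·Gene + 1  [with Gene=2]  = 7; Enzyme = 3·Dose - 2·Gene + 1  [with Dose=7, Gene=2]  = 18; Marker = -Gene - 2·Enzyme + 2·Dose  [with Gene=2, Enzyme=18, Dose=7]  = -24.
Change = 16 − (-24) = 40.

40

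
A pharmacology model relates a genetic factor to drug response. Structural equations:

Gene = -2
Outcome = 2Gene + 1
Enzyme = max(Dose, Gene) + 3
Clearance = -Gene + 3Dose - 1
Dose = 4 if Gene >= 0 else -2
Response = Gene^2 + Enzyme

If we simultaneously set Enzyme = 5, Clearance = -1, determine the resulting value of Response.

The joint intervention fixes Enzyme = 5, Clearance = -1, removing each variable's own equation.
Response = Gene^2 + Enzyme  [with Gene=-2, Enzyme=5]  = 9

9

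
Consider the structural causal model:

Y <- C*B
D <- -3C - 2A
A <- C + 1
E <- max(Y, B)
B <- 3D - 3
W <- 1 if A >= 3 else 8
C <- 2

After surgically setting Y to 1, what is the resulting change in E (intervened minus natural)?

The intervention breaks the incoming arrows to Y: Y <- C*B no longer applies, and Y = 1.
A = C + 1  [with C=2]  = 3
D = -3C - 2A  [with C=2, A=3]  = -12
B = 3D - 3  [with D=-12]  = -39
E = max(Y, B)  [with Y=1, B=-39]  = 1
Without intervention: A = C + 1  [with C=2]  = 3; D = -3C - 2A  [with C=2, A=3]  = -12; B = 3D - 3  [with D=-12]  = -39; Y = C*B  [with C=2, B=-39]  = -78; E = max(Y, B)  [with Y=-78, B=-39]  = -39.
Change = 1 − (-39) = 40.

40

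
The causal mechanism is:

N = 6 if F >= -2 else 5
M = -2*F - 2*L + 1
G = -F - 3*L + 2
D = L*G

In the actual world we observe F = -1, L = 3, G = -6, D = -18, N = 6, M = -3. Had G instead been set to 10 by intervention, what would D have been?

30

The intervention breaks the incoming arrows to G: G = -F - 3*L + 2 no longer applies, and G = 10.
D = L*G  [with L=3, G=10]  = 30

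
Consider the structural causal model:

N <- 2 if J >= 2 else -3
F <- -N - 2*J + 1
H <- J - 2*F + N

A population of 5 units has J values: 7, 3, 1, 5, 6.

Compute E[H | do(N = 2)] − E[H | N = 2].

Every unit gets N=2 under the intervention. H values become 39, 19, 9, 29, 34; E[H|do(N=2)] = 26.
E[H|N=2] averages over only the 4 units with N=2 (J = 7, 3, 5, 6): H = 39, 19, 29, 34, mean 30.25.
Difference = 26 − 30.25 = -4.25.

-4.25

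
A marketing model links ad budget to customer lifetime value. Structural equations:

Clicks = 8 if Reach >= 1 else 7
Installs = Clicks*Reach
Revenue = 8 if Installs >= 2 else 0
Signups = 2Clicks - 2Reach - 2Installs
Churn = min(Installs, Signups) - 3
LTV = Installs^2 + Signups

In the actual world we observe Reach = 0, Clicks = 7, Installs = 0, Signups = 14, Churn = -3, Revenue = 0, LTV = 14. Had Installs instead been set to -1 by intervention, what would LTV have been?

The intervention breaks the incoming arrows to Installs: Installs = Clicks*Reach no longer applies, and Installs = -1.
Clicks = 8 if Reach >= 1 else 7  [with Reach=0]  = 7
Signups = 2Clicks - 2Reach - 2Installs  [with Clicks=7, Reach=0, Installs=-1]  = 16
LTV = Installs^2 + Signups  [with Installs=-1, Signups=16]  = 17

17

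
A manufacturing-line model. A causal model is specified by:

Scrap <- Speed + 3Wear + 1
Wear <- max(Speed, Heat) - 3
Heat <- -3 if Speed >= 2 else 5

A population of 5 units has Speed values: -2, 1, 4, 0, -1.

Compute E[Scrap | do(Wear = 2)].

7.4

Under do(Wear=2), Wear's equation is replaced by Wear=2 for every unit. Per-unit Scrap: 5, 8, 11, 7, 6. Mean = 7.4.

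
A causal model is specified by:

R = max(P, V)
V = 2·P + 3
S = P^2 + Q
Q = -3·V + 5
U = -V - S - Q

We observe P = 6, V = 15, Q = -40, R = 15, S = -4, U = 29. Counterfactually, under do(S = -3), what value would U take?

The intervention breaks the incoming arrows to S: S = P^2 + Q no longer applies, and S = -3.
V = 2·P + 3  [with P=6]  = 15
Q = -3·V + 5  [with V=15]  = -40
U = -V - S - Q  [with V=15, S=-3, Q=-40]  = 28

28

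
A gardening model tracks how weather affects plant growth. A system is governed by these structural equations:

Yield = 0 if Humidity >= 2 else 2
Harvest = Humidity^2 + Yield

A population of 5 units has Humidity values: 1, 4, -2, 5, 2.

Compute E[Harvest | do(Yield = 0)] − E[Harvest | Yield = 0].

The intervention sets Yield=0 in all 5 units regardless of Humidity. Recomputing Harvest per unit gives 1, 16, 4, 25, 4; average 10.
Observing Yield=0 restricts to units where Yield's equation naturally yields 0: Humidity ∈ {4, 5, 2}. In that subpopulation Harvest = 16, 25, 4, mean 15.
Difference = 10 − 15 = -5.

-5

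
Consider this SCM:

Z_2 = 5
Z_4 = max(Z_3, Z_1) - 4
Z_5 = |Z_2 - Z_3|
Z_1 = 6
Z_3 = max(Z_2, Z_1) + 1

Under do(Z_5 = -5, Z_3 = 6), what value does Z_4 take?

Under do(Z_5 = -5, Z_3 = 6), each intervened variable's structural equation is replaced by its fixed value.
Z_4 = max(Z_3, Z_1) - 4  [with Z_3=6, Z_1=6]  = 2

2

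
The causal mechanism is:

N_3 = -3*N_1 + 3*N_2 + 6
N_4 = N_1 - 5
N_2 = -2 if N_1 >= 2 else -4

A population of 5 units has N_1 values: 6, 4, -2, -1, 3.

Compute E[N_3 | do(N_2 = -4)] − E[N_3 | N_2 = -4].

do(N_2=-4) breaks N_2's dependence on N_1. With N_2=-4 fixed, N_3 across the units is -24, -18, 0, -3, -15, mean -12.
E[N_3|N_2=-4] averages over only the 2 units with N_2=-4 (N_1 = -2, -1): N_3 = 0, -3, mean -1.5.
Difference = -12 − (-1.5) = -10.5.

-10.5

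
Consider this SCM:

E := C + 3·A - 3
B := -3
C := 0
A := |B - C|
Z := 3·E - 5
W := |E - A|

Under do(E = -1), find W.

4

Intervening sets E = -1 and removes its equation (E := C + 3·A - 3).
A = |B - C|  [with B=-3, C=0]  = 3
W = |E - A|  [with E=-1, A=3]  = 4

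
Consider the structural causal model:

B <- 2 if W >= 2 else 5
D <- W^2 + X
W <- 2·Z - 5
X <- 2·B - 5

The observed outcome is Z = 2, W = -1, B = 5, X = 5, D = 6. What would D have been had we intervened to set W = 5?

24

do(W=5) replaces the equation W <- 2·Z - 5 with the constant W = 5.
B = 2 if W >= 2 else 5  [with W=5]  = 2
X = 2·B - 5  [with B=2]  = -1
D = W^2 + X  [with W=5, X=-1]  = 24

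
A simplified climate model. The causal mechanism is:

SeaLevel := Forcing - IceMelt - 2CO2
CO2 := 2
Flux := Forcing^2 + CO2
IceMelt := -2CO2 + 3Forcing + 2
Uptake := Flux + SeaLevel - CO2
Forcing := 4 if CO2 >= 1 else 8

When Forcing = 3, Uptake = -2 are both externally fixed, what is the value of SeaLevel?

-8

The joint intervention fixes Forcing = 3, Uptake = -2, removing each variable's own equation.
IceMelt = -2CO2 + 3Forcing + 2  [with CO2=2, Forcing=3]  = 7
SeaLevel = Forcing - IceMelt - 2CO2  [with Forcing=3, IceMelt=7, CO2=2]  = -8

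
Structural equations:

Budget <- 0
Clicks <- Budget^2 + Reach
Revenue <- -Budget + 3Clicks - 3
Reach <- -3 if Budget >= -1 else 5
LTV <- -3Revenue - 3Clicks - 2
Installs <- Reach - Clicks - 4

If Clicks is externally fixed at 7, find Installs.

-14

The intervention breaks the incoming arrows to Clicks: Clicks <- Budget^2 + Reach no longer applies, and Clicks = 7.
Reach = -3 if Budget >= -1 else 5  [with Budget=0]  = -3
Installs = Reach - Clicks - 4  [with Reach=-3, Clicks=7]  = -14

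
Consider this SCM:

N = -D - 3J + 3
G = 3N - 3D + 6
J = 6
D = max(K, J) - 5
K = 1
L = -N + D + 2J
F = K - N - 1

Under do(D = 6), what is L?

39

The intervention breaks the incoming arrows to D: D = max(K, J) - 5 no longer applies, and D = 6.
N = -D - 3J + 3  [with D=6, J=6]  = -21
L = -N + D + 2J  [with N=-21, D=6, J=6]  = 39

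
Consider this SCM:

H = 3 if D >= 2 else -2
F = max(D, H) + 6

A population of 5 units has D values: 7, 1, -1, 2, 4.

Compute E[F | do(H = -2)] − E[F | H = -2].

2.6

Every unit gets H=-2 under the intervention. F values become 13, 7, 5, 8, 10; E[F|do(H=-2)] = 8.6.
E[F|H=-2] averages over only the 2 units with H=-2 (D = 1, -1): F = 7, 5, mean 6.
Difference = 8.6 − 6 = 2.6.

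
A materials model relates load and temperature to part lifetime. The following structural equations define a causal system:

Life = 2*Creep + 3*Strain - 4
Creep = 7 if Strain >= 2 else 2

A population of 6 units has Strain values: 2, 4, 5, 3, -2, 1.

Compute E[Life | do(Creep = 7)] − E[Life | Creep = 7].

Under do(Creep=7), Creep's equation is replaced by Creep=7 for every unit. Per-unit Life: 16, 22, 25, 19, 4, 13. Mean = 16.5.
Observing Creep=7 restricts to units where Creep's equation naturally yields 7: Strain ∈ {2, 4, 5, 3}. In that subpopulation Life = 16, 22, 25, 19, mean 20.5.
Difference = 16.5 − 20.5 = -4.

-4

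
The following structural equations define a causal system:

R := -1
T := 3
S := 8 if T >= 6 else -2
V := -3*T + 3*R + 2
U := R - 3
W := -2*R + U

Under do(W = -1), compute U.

-4

do(W=-1) replaces the equation W := -2*R + U with the constant W = -1.
Since U is not a descendant of the intervened variable, it is unaffected.
U = R - 3  [with R=-1]  = -4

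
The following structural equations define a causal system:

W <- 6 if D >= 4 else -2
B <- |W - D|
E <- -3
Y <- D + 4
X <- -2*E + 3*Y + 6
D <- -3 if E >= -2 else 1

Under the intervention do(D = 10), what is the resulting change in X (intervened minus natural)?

Under do(D=10), the mechanism D <- -3 if E >= -2 else 1 is discarded; D is fixed at 10.
Y = D + 4  [with D=10]  = 14
X = -2*E + 3*Y + 6  [with E=-3, Y=14]  = 54
Without intervention: D = -3 if E >= -2 else 1  [with E=-3]  = 1; Y = D + 4  [with D=1]  = 5; X = -2*E + 3*Y + 6  [with E=-3, Y=5]  = 27.
Change = 54 − 27 = 27.

27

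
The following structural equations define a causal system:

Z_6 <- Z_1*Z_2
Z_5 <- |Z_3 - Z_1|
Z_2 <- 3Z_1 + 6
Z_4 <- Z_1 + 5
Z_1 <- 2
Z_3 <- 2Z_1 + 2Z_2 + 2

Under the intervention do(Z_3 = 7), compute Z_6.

The intervention breaks the incoming arrows to Z_3: Z_3 <- 2Z_1 + 2Z_2 + 2 no longer applies, and Z_3 = 7.
No directed path runs from Z_3 to Z_6, so Z_6 keeps its natural value.
Z_2 = 3Z_1 + 6  [with Z_1=2]  = 12
Z_6 = Z_1*Z_2  [with Z_1=2, Z_2=12]  = 24

24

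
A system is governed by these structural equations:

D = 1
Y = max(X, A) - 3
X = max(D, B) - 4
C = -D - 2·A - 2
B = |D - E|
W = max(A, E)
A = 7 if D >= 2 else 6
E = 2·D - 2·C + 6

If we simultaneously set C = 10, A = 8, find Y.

The joint intervention fixes C = 10, A = 8, removing each variable's own equation.
E = 2·D - 2·C + 6  [with D=1, C=10]  = -12
B = |D - E|  [with D=1, E=-12]  = 13
X = max(D, B) - 4  [with D=1, B=13]  = 9
Y = max(X, A) - 3  [with X=9, A=8]  = 6

6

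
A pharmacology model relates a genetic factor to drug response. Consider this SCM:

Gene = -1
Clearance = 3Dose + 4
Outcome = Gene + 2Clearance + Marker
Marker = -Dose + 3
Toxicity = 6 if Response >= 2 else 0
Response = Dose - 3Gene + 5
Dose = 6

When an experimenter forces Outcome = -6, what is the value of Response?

Under do(Outcome=-6), the mechanism Outcome = Gene + 2Clearance + Marker is discarded; Outcome is fixed at -6.
Since Response is not a descendant of the intervened variable, it is unaffected.
Response = Dose - 3Gene + 5  [with Dose=6, Gene=-1]  = 14

14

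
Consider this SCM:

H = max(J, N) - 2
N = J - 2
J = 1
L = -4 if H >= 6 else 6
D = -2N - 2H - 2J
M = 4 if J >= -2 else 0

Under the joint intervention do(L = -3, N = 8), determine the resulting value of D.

-30

The joint intervention fixes L = -3, N = 8, removing each variable's own equation.
H = max(J, N) - 2  [with J=1, N=8]  = 6
D = -2N - 2H - 2J  [with N=8, H=6, J=1]  = -30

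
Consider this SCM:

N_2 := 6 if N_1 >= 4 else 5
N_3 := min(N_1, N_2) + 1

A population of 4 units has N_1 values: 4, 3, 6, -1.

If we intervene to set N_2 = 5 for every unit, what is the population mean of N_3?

The intervention sets N_2=5 in all 4 units regardless of N_1. Recomputing N_3 per unit gives 5, 4, 6, 0; average 3.75.

3.75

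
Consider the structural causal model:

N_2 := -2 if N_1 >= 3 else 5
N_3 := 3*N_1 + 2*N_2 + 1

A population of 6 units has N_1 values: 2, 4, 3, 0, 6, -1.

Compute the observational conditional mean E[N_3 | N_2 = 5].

12

E[N_3|N_2=5] averages over only the 3 units with N_2=5 (N_1 = 2, 0, -1): N_3 = 17, 11, 8, mean 12.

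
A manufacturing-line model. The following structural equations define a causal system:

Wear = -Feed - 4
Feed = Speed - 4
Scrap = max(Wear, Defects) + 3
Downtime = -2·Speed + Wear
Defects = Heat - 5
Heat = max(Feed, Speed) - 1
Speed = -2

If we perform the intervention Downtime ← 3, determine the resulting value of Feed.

-6

Under do(Downtime=3), the mechanism Downtime = -2·Speed + Wear is discarded; Downtime is fixed at 3.
Feed is not downstream of the intervention, so its value is determined by the original equations.
Feed = Speed - 4  [with Speed=-2]  = -6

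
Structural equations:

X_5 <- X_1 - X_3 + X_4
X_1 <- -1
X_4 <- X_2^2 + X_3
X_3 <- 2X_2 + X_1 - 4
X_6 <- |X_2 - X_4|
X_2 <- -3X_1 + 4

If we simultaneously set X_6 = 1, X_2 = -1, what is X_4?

Under do(X_6 = 1, X_2 = -1), each intervened variable's structural equation is replaced by its fixed value.
X_3 = 2X_2 + X_1 - 4  [with X_2=-1, X_1=-1]  = -7
X_4 = X_2^2 + X_3  [with X_2=-1, X_3=-7]  = -6

-6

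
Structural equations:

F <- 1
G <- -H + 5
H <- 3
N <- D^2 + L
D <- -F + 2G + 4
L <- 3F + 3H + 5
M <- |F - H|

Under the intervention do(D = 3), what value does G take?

2

The intervention breaks the incoming arrows to D: D <- -F + 2G + 4 no longer applies, and D = 3.
Since G is not a descendant of the intervened variable, it is unaffected.
G = -H + 5  [with H=3]  = 2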